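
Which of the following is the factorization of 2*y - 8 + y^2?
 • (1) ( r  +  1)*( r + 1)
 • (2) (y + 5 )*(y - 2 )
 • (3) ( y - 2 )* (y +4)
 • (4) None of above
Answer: 3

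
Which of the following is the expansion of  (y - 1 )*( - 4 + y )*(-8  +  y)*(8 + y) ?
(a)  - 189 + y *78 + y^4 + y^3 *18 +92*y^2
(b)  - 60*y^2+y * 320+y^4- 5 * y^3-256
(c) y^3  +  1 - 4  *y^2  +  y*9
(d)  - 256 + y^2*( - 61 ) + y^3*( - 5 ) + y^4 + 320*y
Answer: b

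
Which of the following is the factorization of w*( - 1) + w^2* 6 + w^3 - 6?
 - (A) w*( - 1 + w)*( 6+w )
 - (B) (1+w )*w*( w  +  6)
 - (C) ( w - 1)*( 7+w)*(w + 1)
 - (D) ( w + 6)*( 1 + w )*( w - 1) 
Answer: D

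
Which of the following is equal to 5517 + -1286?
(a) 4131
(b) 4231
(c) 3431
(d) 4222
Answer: b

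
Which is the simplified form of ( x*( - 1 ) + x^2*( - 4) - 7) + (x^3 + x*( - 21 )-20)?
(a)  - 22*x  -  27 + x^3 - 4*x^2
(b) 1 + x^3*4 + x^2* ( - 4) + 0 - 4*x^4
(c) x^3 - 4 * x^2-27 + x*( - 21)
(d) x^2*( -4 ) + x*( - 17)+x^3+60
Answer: a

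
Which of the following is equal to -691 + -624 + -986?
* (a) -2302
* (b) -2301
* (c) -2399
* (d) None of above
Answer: b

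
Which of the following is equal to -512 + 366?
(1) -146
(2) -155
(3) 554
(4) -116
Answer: 1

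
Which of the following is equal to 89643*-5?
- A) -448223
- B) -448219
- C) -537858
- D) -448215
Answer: D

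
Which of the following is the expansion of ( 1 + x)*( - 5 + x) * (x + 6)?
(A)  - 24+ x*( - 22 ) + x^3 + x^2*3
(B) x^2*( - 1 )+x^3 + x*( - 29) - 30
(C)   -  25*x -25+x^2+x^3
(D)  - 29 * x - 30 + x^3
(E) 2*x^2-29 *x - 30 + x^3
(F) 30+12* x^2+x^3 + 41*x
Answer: E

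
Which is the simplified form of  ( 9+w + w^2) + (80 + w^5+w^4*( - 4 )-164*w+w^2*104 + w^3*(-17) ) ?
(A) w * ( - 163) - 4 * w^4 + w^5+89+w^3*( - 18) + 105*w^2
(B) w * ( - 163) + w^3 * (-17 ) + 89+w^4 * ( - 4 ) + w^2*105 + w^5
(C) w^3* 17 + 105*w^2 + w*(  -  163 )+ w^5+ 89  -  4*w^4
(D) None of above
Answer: B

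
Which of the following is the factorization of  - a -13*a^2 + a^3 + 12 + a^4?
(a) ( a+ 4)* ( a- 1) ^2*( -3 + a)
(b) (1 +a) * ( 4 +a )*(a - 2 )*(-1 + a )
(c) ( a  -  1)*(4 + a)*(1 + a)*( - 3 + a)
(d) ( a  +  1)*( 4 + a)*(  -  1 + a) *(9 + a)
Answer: c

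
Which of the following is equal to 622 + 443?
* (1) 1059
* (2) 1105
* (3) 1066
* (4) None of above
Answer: 4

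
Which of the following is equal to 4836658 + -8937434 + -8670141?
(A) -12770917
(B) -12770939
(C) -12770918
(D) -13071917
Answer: A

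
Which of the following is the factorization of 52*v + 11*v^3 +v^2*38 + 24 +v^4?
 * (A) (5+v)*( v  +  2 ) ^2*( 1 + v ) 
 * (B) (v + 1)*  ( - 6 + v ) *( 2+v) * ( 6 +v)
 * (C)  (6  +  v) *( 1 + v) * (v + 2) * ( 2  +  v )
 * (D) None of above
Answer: C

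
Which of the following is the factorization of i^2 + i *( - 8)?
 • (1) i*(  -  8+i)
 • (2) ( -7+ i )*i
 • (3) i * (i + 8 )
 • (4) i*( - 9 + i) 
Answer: 1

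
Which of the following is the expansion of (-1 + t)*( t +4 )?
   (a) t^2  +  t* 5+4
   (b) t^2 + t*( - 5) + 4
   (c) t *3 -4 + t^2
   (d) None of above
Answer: c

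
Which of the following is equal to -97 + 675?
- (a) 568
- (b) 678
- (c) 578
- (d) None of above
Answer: c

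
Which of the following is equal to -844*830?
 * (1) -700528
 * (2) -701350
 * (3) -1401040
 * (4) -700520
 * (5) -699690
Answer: 4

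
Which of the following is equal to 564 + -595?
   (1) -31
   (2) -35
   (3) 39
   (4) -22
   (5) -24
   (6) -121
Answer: 1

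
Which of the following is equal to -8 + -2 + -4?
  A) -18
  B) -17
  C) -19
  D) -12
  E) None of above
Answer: E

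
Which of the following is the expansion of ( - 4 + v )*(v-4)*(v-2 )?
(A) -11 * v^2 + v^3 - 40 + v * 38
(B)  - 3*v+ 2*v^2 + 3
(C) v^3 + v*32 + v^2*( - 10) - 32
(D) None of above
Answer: C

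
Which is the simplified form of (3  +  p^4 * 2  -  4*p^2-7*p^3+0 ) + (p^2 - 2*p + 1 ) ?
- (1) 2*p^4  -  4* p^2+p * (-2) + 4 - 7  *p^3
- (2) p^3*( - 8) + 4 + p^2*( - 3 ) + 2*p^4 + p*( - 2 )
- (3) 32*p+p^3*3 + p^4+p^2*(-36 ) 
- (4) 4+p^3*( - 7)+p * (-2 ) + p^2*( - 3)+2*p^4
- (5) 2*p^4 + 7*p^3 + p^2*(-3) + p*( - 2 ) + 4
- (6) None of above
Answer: 4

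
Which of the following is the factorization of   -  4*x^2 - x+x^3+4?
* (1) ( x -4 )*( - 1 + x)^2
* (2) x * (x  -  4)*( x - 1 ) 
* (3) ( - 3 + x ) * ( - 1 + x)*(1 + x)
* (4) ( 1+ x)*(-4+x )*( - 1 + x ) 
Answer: 4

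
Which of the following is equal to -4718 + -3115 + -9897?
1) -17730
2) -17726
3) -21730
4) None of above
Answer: 1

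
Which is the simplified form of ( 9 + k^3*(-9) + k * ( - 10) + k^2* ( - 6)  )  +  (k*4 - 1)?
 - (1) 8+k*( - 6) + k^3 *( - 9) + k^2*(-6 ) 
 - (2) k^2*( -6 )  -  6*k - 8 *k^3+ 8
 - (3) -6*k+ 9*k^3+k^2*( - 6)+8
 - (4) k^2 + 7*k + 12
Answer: 1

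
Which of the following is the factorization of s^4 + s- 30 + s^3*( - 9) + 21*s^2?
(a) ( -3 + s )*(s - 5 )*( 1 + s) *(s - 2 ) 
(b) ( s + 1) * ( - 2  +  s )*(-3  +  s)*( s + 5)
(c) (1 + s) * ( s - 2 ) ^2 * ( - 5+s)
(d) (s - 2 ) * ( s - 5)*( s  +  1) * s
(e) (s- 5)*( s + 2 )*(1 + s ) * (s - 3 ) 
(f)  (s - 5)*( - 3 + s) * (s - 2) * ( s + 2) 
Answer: a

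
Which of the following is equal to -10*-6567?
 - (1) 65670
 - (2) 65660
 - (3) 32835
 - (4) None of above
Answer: 1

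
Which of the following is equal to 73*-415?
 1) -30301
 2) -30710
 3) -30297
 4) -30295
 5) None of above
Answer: 4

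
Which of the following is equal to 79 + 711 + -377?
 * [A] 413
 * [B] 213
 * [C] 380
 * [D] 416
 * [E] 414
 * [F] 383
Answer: A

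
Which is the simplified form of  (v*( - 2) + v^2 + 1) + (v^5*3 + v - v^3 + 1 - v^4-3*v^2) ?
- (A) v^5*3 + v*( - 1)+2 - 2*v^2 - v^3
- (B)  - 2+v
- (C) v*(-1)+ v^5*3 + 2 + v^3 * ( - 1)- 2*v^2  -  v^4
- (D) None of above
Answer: C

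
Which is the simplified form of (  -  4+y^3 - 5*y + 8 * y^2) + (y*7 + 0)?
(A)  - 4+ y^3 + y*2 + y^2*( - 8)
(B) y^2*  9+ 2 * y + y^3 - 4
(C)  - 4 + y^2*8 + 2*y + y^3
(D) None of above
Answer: C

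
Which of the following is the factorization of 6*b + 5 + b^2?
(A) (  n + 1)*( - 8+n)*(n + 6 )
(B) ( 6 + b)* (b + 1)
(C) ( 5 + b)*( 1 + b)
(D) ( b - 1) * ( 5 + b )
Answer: C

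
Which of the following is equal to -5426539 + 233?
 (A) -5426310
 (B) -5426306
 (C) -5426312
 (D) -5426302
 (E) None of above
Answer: B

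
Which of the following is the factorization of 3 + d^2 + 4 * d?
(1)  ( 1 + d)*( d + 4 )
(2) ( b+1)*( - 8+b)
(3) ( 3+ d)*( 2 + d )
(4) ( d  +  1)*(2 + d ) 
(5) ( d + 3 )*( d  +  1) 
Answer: 5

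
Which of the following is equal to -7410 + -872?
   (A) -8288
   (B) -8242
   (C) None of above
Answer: C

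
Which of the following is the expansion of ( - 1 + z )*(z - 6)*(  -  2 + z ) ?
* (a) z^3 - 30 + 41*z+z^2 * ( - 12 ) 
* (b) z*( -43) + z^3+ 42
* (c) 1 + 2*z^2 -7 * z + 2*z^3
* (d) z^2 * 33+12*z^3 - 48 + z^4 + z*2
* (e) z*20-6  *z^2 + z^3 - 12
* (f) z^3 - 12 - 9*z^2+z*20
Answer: f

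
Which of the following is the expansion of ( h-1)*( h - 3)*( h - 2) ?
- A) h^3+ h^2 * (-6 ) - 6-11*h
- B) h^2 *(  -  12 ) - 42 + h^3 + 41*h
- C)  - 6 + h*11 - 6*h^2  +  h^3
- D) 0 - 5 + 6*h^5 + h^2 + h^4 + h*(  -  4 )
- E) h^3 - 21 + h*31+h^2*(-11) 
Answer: C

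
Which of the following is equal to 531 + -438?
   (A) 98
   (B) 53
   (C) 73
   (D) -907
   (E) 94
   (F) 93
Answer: F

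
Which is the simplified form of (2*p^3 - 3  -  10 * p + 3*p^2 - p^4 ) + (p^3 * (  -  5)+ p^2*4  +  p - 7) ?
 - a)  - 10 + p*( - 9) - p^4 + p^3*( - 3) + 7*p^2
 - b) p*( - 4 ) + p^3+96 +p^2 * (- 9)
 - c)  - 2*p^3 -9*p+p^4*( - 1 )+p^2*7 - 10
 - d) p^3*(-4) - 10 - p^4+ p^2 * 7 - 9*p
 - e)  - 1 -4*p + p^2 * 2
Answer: a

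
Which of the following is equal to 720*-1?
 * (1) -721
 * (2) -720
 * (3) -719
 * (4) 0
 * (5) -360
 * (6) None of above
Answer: 2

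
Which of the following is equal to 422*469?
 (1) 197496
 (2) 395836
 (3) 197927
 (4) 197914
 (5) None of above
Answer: 5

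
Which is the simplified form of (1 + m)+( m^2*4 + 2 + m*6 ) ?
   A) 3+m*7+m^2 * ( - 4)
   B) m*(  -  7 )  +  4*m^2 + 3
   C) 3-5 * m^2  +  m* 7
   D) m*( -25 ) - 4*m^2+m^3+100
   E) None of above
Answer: E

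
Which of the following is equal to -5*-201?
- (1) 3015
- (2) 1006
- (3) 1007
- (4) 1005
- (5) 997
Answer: 4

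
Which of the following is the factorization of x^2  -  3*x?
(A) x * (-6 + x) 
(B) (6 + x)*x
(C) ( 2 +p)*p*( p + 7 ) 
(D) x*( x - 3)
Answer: D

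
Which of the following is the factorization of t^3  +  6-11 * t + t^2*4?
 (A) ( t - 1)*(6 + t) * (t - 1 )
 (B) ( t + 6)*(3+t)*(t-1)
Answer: A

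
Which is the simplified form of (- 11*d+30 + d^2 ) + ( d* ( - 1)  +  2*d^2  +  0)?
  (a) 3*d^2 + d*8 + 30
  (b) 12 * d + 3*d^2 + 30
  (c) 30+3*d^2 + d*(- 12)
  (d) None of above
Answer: c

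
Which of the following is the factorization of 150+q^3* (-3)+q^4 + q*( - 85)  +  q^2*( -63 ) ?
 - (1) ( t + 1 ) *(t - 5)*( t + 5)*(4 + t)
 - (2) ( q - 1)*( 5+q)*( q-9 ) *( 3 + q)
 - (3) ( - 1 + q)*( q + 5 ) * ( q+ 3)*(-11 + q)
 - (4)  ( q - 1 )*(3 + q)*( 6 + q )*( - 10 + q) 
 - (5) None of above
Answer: 5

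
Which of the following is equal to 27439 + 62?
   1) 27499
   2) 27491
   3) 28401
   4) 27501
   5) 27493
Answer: 4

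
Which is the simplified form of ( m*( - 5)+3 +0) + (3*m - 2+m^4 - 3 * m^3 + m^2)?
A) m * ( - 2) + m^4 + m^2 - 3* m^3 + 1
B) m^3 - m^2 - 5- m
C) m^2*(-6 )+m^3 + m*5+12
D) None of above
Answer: A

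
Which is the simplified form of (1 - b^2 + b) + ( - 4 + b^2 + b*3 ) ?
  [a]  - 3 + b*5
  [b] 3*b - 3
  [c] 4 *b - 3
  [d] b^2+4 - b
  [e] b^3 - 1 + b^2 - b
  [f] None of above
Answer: c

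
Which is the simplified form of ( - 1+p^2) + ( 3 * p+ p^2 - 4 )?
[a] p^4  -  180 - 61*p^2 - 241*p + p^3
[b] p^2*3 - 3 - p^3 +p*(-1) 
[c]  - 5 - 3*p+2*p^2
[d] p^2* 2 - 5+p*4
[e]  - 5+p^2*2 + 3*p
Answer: e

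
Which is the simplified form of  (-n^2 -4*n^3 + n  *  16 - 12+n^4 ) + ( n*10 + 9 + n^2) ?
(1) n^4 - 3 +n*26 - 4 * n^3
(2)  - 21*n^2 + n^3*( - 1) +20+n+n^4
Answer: 1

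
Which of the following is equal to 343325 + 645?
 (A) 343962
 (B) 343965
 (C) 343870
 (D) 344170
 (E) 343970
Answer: E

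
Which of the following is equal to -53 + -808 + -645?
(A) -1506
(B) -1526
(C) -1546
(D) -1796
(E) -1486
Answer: A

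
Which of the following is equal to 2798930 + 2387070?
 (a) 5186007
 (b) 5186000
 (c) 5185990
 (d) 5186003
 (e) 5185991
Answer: b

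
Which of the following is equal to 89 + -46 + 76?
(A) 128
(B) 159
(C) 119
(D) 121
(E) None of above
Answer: C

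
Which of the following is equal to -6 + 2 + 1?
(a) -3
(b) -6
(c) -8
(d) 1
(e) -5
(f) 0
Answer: a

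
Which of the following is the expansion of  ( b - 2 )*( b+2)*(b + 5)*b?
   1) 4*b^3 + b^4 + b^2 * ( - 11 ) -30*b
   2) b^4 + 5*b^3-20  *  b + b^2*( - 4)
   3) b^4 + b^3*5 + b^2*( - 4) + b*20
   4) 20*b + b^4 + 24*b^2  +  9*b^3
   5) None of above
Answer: 2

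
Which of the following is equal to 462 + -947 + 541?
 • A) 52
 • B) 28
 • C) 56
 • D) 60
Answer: C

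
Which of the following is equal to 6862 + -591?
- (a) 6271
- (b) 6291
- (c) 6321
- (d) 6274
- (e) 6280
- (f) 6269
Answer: a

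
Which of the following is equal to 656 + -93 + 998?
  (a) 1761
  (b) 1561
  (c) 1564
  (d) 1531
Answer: b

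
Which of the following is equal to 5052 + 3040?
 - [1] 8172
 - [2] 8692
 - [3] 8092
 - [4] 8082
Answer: 3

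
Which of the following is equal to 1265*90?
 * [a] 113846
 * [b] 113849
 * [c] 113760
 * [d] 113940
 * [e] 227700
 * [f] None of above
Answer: f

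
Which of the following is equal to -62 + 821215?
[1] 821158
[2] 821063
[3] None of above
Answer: 3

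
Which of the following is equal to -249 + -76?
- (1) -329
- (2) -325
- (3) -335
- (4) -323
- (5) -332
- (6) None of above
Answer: 2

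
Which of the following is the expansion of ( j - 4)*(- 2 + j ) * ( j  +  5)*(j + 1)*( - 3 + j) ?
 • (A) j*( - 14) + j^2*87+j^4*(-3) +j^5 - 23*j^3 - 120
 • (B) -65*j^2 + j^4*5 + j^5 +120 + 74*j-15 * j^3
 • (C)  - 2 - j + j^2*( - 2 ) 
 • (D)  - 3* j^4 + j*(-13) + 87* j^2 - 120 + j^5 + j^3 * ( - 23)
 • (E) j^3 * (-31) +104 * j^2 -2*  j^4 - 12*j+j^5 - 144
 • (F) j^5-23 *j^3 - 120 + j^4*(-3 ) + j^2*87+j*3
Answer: A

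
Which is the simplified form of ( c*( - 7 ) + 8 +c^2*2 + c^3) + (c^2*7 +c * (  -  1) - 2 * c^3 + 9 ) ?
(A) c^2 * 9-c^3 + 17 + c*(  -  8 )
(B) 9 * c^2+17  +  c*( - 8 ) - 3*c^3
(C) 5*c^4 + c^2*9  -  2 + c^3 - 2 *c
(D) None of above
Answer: A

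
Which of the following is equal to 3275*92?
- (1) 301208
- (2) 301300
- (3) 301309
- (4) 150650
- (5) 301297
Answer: 2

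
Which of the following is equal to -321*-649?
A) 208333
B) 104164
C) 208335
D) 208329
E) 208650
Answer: D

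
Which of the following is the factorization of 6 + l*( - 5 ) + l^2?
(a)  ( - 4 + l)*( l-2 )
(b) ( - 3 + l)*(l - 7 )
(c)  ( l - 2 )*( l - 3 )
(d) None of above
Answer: c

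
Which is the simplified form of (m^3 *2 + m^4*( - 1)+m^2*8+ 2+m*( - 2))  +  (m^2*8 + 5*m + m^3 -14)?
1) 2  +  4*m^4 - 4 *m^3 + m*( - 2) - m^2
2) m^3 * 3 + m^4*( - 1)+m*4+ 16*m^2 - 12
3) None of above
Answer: 3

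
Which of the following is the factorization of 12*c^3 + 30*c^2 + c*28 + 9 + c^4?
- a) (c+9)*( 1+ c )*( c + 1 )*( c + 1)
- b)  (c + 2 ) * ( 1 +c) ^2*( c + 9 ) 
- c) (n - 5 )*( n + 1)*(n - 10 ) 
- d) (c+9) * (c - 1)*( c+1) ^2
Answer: a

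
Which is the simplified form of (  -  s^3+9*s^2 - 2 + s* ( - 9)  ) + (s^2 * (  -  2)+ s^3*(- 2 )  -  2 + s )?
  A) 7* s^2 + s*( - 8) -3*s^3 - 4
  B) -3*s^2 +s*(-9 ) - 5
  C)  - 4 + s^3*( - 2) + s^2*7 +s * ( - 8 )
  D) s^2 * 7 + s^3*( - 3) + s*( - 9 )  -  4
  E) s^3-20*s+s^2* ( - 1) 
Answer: A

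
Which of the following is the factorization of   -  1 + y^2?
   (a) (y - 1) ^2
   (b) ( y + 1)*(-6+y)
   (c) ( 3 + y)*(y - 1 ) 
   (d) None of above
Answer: d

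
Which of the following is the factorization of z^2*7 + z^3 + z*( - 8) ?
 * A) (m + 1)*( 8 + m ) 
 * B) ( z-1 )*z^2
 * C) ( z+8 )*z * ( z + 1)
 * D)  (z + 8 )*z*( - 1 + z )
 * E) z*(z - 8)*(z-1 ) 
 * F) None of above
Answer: D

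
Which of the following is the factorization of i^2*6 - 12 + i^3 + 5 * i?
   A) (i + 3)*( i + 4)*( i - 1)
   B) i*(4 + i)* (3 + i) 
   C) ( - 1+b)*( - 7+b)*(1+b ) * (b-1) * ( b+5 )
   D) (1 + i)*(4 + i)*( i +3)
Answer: A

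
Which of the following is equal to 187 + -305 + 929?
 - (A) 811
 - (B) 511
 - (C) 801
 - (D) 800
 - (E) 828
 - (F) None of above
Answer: A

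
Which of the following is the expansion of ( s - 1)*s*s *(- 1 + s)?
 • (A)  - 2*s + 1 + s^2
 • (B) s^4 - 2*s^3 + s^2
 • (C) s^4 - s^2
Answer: B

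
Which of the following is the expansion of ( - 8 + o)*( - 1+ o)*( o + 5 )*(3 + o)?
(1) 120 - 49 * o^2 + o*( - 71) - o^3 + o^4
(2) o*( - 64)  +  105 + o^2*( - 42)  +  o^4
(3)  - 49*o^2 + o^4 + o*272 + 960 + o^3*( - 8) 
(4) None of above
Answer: 1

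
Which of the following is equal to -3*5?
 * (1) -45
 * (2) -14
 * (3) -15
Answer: 3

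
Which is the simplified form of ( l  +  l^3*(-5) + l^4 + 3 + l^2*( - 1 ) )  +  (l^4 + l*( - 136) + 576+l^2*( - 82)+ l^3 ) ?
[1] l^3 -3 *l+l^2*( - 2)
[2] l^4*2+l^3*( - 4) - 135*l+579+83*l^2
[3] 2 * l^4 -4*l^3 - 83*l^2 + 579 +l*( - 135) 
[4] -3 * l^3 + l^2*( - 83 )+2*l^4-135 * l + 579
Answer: 3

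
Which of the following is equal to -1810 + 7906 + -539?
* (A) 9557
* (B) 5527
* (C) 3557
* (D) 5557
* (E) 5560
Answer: D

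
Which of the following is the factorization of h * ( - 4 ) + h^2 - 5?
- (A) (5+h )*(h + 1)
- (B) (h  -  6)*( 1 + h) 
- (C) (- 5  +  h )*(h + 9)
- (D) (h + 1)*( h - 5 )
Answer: D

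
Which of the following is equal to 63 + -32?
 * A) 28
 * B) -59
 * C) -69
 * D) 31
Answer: D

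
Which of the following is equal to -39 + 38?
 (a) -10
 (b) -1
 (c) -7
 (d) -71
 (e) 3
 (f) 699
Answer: b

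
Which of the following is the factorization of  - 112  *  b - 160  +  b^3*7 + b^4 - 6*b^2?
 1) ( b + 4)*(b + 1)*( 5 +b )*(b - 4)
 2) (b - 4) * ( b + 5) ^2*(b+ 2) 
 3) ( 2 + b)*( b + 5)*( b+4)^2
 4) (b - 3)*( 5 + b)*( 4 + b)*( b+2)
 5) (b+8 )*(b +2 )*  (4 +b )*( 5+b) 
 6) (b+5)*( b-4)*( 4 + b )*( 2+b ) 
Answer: 6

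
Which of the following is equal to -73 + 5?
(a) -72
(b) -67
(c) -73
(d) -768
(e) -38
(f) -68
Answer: f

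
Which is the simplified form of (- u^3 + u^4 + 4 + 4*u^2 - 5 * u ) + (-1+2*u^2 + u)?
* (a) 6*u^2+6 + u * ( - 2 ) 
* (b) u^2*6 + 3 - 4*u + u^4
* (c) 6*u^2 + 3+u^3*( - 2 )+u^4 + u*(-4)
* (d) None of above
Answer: d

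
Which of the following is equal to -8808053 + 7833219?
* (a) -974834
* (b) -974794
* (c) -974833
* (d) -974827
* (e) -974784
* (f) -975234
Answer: a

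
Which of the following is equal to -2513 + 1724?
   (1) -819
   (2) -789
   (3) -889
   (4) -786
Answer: 2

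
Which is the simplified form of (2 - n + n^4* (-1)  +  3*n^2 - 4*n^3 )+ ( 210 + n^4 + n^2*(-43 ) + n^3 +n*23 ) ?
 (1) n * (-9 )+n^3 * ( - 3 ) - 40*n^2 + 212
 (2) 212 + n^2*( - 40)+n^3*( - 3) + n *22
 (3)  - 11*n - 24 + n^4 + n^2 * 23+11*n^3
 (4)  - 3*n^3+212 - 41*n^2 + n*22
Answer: 2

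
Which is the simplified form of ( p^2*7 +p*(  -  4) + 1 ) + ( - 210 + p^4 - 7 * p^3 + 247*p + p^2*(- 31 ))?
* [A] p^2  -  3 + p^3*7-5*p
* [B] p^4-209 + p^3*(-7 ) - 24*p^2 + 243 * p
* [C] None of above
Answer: B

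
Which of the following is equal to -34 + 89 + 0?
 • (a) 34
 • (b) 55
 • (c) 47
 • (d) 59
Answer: b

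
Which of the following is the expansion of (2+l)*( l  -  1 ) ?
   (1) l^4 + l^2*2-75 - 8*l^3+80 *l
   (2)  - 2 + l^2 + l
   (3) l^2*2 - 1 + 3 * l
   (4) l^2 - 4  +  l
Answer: 2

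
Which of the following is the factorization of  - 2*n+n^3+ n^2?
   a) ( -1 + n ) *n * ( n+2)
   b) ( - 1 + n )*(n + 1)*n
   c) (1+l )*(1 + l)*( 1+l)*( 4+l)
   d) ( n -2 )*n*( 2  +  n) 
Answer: a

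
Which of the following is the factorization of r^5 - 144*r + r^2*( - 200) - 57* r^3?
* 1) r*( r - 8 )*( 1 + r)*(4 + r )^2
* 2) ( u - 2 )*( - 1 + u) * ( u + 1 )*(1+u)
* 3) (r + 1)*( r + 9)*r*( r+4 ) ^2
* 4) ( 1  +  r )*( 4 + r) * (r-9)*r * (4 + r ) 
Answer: 4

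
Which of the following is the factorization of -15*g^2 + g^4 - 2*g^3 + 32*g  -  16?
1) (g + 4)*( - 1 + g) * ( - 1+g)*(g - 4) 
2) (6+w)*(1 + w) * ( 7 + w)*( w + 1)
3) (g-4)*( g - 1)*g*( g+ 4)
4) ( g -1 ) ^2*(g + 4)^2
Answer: 1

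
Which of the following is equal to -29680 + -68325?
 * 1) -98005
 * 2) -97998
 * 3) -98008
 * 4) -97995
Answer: 1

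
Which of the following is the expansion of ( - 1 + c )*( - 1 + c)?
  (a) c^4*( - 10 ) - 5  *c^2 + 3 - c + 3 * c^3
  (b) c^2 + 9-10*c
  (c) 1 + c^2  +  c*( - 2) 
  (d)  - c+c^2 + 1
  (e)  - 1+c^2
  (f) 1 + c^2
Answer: c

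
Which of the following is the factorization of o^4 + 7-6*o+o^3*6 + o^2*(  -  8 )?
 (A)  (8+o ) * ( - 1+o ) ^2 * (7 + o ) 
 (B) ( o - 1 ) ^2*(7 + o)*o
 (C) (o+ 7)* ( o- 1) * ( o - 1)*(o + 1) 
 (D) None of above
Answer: C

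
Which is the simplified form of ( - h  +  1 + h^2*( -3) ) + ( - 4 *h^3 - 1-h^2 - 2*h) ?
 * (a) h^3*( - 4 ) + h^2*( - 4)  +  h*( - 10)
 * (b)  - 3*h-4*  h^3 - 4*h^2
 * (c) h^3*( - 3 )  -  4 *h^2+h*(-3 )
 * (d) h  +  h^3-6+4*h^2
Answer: b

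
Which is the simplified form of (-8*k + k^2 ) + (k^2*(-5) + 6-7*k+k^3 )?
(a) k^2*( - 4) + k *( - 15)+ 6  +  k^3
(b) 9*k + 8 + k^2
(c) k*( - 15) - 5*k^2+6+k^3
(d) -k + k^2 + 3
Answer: a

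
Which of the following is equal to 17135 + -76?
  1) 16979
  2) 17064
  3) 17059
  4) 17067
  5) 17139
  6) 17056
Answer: 3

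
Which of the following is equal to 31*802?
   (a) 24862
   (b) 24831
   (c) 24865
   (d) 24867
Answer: a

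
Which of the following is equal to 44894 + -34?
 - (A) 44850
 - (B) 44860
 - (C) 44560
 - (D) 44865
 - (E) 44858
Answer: B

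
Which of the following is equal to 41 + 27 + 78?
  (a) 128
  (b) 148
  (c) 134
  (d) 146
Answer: d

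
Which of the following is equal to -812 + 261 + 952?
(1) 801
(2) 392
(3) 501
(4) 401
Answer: 4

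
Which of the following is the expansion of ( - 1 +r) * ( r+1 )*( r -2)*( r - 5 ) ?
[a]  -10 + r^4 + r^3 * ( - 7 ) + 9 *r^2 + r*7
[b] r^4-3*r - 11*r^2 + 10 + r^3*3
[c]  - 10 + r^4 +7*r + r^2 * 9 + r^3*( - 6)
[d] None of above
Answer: a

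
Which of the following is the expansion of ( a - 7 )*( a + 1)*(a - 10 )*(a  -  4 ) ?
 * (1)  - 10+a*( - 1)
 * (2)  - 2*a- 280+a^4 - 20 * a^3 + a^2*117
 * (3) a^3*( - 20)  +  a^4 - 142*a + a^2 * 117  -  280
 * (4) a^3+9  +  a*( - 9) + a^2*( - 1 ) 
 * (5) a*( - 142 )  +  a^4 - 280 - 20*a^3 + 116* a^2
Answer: 3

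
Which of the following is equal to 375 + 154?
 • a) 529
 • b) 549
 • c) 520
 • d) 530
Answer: a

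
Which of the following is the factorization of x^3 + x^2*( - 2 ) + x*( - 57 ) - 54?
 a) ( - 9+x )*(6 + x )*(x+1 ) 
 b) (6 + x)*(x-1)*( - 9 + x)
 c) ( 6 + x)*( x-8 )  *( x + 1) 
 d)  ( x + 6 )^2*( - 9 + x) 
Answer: a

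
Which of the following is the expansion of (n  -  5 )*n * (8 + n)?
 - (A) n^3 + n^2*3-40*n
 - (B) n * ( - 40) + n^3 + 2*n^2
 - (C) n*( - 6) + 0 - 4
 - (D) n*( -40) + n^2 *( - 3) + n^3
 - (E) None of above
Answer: A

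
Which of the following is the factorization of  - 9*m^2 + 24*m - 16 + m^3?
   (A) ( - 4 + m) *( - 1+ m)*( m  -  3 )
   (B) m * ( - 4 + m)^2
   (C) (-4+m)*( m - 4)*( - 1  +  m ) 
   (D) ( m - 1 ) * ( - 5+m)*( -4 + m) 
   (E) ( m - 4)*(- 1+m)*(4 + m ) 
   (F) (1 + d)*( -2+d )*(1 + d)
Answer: C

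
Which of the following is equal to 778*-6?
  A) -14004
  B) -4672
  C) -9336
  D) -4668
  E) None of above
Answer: D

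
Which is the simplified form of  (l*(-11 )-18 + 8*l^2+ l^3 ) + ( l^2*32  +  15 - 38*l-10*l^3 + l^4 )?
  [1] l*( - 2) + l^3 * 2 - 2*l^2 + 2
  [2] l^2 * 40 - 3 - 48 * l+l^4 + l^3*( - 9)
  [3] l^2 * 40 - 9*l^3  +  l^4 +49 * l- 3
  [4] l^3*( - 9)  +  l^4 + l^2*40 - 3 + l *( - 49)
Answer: 4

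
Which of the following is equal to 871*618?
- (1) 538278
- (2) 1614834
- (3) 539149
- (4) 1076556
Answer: 1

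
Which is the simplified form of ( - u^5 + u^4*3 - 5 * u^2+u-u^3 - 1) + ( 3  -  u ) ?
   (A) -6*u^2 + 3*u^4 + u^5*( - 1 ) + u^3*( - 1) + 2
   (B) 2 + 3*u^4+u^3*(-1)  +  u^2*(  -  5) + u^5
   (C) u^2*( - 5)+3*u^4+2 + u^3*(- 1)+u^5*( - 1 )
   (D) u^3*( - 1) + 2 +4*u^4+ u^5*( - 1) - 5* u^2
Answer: C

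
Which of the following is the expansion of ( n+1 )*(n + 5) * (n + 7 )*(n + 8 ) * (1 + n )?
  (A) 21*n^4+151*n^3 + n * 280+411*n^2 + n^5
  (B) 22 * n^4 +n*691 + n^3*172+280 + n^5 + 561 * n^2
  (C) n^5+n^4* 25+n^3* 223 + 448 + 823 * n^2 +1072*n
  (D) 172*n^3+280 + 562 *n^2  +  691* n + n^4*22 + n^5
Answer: D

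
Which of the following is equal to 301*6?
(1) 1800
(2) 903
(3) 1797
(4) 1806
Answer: 4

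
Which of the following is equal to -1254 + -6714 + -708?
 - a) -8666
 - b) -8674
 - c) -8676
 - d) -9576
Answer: c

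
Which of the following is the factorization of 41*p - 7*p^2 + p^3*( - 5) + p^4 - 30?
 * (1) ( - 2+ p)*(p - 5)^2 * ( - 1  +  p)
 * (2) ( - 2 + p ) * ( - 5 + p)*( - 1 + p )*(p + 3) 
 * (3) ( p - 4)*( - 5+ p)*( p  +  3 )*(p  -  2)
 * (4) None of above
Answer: 2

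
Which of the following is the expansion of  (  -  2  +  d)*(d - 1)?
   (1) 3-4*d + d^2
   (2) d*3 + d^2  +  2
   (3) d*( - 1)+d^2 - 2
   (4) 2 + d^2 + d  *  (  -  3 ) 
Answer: 4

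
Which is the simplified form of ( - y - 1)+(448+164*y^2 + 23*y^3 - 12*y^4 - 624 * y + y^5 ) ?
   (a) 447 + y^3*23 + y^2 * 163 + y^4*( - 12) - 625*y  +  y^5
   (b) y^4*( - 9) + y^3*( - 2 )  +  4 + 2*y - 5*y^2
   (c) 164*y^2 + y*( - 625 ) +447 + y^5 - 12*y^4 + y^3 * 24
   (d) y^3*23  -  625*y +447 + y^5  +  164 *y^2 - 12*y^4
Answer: d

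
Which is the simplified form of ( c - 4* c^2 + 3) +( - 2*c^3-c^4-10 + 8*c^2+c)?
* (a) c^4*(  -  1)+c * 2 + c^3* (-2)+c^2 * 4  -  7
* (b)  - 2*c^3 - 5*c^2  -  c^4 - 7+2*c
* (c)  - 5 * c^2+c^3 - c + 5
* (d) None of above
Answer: a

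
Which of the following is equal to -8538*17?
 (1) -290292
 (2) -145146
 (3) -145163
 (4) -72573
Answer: 2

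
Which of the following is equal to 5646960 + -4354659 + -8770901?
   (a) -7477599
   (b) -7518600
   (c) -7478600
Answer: c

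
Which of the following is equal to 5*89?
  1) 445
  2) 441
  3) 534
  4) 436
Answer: 1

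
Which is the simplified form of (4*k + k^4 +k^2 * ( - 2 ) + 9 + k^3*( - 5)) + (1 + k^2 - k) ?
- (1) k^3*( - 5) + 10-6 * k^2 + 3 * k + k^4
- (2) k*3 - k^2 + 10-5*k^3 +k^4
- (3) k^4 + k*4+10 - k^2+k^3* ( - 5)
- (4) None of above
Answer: 2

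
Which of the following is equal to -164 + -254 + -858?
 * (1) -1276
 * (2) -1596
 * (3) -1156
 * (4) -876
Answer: 1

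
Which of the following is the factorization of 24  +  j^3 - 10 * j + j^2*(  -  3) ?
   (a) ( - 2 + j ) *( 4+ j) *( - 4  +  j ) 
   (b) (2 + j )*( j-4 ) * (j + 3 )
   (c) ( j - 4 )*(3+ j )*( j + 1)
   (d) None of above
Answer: d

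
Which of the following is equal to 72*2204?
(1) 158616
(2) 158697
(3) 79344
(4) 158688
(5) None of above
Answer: 4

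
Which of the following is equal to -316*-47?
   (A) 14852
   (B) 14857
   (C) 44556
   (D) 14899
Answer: A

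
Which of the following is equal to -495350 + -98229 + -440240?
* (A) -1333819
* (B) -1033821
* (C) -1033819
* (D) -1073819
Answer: C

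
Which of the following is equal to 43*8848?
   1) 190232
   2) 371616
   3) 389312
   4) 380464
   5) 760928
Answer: 4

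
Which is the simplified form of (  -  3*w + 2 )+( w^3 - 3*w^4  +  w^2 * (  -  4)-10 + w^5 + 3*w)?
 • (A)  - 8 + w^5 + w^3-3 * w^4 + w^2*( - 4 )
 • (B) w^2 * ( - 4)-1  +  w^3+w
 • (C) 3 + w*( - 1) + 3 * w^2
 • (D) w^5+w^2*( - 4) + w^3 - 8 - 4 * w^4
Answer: A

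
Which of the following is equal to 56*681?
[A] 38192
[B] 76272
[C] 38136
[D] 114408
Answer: C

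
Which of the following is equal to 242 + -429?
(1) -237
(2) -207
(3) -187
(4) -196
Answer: 3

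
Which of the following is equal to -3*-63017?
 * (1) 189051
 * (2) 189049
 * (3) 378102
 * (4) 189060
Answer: 1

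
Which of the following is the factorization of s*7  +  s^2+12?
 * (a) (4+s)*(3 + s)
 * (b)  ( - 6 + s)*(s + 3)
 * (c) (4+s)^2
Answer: a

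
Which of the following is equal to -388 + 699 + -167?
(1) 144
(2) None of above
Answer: 1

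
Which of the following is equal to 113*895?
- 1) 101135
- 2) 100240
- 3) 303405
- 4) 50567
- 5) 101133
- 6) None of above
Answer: 1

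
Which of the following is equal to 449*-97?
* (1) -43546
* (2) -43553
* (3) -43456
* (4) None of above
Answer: 2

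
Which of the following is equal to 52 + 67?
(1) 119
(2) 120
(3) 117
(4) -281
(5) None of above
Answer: 1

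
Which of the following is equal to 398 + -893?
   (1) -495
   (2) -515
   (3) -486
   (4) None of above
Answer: 1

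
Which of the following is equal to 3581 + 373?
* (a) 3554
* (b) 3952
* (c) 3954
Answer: c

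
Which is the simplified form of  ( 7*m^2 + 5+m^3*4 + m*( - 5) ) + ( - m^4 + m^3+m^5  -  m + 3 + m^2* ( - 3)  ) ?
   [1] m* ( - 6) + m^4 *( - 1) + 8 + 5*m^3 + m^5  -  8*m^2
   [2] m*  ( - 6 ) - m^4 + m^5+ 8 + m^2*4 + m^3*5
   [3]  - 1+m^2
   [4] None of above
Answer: 2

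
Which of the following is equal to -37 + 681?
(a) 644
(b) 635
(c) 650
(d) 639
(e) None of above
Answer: a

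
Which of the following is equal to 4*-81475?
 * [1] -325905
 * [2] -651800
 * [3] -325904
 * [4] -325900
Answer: 4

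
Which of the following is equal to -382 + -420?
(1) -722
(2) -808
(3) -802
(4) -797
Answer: 3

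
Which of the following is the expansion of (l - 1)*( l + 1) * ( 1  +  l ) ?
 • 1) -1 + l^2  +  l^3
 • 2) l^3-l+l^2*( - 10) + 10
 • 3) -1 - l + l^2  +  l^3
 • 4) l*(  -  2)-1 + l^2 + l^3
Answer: 3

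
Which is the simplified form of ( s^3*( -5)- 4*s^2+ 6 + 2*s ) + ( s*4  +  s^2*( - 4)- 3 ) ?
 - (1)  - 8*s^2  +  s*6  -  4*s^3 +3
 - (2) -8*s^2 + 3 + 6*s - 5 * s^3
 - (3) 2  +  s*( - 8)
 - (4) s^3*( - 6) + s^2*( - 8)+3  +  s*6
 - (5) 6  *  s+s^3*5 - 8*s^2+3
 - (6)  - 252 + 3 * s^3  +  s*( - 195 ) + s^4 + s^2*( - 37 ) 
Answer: 2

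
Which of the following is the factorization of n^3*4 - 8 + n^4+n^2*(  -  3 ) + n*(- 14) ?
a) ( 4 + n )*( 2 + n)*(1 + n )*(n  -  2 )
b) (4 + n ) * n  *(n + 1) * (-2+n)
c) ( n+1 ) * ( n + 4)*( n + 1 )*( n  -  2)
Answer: c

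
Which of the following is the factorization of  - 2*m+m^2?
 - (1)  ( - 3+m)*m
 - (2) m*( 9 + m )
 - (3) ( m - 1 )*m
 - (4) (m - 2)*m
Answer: 4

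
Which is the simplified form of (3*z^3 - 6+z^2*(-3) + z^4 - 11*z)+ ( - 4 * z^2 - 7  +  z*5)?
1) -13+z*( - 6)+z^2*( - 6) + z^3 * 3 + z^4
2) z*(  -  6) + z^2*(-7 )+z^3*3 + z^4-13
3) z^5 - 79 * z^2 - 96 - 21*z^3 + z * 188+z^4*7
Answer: 2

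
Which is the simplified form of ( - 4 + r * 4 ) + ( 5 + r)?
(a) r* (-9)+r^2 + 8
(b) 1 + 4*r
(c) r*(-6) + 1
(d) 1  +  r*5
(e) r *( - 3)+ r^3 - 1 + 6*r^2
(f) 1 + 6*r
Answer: d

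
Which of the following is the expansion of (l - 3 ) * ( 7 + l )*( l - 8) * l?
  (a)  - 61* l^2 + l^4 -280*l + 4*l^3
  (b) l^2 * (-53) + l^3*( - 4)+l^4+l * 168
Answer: b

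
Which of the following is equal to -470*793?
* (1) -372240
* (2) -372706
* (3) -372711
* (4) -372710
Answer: 4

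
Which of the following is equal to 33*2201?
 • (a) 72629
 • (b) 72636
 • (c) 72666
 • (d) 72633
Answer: d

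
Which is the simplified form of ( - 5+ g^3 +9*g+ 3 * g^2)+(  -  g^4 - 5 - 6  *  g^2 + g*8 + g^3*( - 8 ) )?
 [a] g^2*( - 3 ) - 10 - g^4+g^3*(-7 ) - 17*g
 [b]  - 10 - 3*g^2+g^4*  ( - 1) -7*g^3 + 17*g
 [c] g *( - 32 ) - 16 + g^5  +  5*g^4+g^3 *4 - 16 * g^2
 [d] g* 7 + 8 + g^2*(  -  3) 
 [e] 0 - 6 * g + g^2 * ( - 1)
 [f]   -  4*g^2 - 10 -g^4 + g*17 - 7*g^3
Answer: b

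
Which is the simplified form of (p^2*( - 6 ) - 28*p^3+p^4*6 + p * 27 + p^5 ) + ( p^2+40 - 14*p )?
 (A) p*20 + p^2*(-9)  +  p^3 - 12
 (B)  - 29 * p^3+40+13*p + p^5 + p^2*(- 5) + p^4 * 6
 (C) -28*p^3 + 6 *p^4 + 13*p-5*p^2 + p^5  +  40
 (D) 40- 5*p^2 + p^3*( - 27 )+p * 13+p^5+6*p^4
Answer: C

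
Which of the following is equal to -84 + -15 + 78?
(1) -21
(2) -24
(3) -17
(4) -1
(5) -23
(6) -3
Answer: 1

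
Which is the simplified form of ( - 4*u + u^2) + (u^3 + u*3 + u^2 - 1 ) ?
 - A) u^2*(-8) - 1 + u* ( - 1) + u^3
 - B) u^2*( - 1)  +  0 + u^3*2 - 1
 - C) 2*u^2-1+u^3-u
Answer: C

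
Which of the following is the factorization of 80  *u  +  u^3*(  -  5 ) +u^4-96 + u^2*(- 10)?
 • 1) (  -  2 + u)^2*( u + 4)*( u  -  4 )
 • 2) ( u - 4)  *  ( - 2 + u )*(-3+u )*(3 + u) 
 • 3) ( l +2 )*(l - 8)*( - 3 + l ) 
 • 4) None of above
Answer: 4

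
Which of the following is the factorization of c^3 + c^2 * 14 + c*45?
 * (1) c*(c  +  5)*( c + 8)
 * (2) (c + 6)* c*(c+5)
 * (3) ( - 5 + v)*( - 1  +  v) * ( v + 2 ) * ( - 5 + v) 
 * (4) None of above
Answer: 4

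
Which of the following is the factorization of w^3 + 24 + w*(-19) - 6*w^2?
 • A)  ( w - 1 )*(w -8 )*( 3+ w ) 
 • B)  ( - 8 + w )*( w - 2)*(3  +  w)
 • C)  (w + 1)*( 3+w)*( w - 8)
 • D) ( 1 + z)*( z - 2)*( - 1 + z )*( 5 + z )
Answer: A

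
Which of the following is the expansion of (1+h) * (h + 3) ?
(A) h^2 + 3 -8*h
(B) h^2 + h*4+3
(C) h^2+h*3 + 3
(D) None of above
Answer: B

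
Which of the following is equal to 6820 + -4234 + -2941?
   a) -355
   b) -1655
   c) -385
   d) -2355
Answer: a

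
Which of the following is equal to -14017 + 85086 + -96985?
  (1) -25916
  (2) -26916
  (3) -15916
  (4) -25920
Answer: 1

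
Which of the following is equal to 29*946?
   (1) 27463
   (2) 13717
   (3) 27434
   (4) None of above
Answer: 3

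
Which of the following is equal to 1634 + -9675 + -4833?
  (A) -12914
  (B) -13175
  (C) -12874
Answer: C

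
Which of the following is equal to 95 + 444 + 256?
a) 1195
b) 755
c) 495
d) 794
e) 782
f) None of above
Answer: f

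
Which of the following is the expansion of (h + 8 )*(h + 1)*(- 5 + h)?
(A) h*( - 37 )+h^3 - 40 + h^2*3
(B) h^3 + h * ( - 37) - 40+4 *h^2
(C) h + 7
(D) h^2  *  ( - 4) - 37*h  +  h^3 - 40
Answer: B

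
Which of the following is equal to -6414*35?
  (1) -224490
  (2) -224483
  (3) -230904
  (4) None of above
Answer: 1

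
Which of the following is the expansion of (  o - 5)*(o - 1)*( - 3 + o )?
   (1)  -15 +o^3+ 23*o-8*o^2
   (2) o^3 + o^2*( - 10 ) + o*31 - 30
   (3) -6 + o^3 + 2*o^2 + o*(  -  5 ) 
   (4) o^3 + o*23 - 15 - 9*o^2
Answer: 4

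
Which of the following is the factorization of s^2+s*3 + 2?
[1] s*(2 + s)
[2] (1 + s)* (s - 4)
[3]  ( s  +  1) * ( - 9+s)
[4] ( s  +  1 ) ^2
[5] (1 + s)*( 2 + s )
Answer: 5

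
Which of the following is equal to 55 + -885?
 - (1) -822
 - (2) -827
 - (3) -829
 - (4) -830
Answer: 4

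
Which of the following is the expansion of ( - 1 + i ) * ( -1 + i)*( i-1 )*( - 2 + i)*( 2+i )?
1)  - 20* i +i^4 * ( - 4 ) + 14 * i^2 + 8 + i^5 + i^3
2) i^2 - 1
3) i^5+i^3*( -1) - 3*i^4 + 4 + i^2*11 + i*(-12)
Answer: 3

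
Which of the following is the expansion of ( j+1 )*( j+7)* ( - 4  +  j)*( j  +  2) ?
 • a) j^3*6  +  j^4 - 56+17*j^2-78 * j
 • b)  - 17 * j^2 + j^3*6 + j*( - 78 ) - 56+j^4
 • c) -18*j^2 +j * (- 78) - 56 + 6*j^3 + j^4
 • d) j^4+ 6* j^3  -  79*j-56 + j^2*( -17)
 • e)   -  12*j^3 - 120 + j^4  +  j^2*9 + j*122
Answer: b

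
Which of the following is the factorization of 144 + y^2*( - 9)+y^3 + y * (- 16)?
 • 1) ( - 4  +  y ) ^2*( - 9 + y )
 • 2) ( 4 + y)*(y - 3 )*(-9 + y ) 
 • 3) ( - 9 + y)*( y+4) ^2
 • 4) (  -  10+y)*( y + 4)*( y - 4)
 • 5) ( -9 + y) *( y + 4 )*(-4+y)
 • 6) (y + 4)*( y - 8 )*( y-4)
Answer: 5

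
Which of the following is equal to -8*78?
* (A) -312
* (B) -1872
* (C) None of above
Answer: C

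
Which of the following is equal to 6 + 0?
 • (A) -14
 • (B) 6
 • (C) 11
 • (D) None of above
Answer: B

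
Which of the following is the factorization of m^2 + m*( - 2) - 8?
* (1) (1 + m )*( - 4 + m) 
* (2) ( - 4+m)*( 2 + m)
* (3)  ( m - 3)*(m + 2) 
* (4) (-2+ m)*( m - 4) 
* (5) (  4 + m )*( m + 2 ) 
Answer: 2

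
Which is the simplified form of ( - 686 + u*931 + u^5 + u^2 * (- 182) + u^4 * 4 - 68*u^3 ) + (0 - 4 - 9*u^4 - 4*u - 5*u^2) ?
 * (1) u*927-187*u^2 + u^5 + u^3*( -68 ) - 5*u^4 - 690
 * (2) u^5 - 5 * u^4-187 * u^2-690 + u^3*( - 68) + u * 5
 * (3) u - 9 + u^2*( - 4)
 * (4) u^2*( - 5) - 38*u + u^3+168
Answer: 1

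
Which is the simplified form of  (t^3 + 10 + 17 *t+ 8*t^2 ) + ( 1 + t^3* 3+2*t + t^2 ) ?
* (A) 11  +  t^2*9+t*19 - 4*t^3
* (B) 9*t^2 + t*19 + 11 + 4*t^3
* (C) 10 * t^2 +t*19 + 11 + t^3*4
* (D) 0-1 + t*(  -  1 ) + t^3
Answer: B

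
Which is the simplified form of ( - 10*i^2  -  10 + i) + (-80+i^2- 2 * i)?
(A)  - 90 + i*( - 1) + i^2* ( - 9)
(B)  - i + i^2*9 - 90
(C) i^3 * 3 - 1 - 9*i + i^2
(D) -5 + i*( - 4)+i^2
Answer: A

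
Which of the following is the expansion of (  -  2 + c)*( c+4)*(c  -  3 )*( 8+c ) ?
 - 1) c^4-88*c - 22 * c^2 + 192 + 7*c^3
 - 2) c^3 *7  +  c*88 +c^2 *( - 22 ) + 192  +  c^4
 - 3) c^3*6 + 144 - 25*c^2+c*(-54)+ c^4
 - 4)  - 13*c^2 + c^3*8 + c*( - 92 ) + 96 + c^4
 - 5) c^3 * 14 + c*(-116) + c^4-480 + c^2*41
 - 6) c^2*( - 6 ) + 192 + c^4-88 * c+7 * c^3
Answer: 1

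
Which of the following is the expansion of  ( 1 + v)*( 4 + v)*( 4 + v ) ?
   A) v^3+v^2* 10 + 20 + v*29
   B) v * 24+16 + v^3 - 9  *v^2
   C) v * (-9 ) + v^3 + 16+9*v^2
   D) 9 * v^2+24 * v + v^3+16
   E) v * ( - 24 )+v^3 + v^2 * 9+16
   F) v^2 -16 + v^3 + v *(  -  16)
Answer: D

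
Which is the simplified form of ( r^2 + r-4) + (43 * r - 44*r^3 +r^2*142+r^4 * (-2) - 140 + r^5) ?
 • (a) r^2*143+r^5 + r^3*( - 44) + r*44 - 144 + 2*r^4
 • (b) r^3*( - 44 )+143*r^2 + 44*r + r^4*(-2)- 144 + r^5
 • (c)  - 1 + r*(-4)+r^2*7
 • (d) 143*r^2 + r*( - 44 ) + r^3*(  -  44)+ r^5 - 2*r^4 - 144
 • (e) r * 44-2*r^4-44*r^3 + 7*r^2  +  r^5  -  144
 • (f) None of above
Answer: b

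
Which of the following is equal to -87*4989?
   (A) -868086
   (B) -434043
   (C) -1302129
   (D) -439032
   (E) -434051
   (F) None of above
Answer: B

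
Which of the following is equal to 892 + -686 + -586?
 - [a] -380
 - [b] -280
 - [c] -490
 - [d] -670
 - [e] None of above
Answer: a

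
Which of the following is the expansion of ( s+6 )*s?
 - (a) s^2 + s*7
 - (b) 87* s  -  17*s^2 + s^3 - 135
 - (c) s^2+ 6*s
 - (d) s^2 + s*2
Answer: c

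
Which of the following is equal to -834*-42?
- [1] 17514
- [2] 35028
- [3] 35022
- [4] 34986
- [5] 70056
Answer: 2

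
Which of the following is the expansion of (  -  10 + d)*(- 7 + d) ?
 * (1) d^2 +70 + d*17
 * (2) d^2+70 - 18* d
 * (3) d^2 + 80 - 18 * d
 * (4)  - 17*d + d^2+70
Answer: 4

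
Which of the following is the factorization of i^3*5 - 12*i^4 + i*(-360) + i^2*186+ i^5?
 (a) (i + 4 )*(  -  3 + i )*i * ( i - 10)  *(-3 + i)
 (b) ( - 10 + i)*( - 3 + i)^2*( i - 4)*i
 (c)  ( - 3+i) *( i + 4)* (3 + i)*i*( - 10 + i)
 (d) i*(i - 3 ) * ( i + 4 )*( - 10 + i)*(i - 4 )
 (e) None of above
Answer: a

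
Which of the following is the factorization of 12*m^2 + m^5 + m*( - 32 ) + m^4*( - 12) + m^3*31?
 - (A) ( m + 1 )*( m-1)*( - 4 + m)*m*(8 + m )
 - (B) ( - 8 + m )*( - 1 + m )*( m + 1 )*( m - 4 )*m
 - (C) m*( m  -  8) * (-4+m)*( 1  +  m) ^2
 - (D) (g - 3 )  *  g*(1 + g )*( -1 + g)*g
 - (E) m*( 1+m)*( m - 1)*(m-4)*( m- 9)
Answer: B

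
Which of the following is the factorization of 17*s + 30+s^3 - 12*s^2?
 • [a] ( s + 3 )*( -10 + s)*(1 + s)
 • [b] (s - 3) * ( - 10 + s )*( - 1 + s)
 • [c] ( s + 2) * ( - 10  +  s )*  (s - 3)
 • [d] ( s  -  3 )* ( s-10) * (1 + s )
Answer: d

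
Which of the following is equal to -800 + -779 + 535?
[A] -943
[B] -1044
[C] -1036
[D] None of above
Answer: B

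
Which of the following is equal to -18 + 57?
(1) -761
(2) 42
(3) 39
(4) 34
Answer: 3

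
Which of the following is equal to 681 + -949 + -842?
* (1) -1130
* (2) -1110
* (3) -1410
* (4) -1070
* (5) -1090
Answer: 2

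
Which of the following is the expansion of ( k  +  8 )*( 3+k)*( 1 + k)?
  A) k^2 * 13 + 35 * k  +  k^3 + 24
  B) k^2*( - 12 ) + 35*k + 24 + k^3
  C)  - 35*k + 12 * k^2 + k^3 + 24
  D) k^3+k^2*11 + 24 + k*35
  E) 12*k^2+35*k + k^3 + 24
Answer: E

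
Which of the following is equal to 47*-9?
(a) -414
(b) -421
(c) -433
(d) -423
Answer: d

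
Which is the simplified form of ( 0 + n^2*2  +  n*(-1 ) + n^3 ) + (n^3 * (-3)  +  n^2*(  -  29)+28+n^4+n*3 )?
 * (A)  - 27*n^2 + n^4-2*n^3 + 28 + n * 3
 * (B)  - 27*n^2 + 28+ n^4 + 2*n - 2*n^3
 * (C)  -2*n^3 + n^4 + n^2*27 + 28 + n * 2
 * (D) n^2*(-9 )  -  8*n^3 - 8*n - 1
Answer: B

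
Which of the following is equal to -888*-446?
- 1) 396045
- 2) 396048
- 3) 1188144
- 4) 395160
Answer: 2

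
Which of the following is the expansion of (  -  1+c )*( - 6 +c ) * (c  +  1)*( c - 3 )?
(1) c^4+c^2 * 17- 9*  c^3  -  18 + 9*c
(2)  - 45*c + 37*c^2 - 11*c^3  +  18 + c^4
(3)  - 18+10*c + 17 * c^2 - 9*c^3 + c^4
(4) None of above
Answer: 1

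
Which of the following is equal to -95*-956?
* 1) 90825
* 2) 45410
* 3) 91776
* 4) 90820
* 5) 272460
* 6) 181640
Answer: 4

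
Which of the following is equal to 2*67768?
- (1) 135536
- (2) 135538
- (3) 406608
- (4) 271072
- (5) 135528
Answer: 1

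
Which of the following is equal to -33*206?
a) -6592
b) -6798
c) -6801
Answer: b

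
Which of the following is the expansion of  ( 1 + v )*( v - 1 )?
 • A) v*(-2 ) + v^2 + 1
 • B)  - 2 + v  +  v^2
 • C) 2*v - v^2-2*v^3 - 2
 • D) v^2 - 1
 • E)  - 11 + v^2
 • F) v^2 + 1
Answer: D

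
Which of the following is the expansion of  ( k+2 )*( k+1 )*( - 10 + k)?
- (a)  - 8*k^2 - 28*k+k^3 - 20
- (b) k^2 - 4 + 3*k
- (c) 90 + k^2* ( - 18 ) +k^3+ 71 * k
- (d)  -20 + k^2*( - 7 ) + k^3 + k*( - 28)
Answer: d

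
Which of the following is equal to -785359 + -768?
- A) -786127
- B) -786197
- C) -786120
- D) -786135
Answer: A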